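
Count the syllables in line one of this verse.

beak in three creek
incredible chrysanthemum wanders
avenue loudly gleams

Line one: beak (1), in (1), three (1), creek (1) → 4

4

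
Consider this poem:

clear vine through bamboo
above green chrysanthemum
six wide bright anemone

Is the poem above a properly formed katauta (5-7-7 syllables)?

Line 1: clear (1), vine (1), through (1), bamboo (2) → 5 ✓
Line 2: above (2), green (1), chrysanthemum (4) → 7 ✓
Line 3: six (1), wide (1), bright (1), anemone (4) → 7 ✓

Yes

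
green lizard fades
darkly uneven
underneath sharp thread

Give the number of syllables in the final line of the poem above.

The final line: "underneath sharp thread": 3+1+1 = 5

5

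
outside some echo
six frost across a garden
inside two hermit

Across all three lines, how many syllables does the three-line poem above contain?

17

Line 1: outside(2) + some(1) + echo(2) = 5
Line 2: six(1) + frost(1) + across(2) + a(1) + garden(2) = 7
Line 3: inside(2) + two(1) + hermit(2) = 5
Total: 5 + 7 + 5 = 17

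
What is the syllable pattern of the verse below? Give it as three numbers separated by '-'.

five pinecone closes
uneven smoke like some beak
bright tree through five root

5-7-5

Line 1: "five pinecone closes": 1+2+2 = 5
Line 2: "uneven smoke like some beak": 3+1+1+1+1 = 7
Line 3: "bright tree through five root": 1+1+1+1+1 = 5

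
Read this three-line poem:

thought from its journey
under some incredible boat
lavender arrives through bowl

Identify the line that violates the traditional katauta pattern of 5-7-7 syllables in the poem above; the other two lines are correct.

The second line

Line 1: thought (1), from (1), its (1), journey (2) → 5 ✓
Line 2: under (2), some (1), incredible (4), boat (1) → 8 (expected 7)
Line 3: lavender (3), arrives (2), through (1), bowl (1) → 7 ✓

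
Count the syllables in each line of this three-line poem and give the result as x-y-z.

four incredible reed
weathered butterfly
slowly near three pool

Line 1: "four incredible reed": 1+4+1 = 6
Line 2: "weathered butterfly": 2+3 = 5
Line 3: "slowly near three pool": 2+1+1+1 = 5

6-5-5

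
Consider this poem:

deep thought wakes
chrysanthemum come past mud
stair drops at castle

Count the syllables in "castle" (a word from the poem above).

2

"castle" has 2 syllables.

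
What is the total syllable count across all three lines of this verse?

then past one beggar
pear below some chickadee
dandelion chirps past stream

Line 1: then (1), past (1), one (1), beggar (2) → 5
Line 2: pear (1), below (2), some (1), chickadee (3) → 7
Line 3: dandelion (4), chirps (1), past (1), stream (1) → 7
Total: 5 + 7 + 7 = 19

19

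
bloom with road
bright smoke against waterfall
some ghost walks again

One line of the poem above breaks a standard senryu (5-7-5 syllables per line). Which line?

Line 1

Line 1: bloom(1) + with(1) + road(1) = 3 (expected 5)
Line 2: bright(1) + smoke(1) + against(2) + waterfall(3) = 7 ✓
Line 3: some(1) + ghost(1) + walks(1) + again(2) = 5 ✓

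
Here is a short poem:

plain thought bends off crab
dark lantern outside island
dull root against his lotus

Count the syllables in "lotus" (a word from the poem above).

2

"lotus" has 2 syllables.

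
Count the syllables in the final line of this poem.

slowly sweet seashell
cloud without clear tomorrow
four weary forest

5

The final line: "four weary forest": 1+2+2 = 5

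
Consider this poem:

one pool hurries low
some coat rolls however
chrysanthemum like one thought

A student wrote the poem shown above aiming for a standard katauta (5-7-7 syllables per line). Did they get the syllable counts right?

No

Line 1: one(1) + pool(1) + hurries(2) + low(1) = 5 ✓
Line 2: some(1) + coat(1) + rolls(1) + however(3) = 6 (expected 7)
Line 3: chrysanthemum(4) + like(1) + one(1) + thought(1) = 7 ✓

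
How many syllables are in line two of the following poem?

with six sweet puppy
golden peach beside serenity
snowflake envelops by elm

Line two: golden(2) + peach(1) + beside(2) + serenity(4) = 9

9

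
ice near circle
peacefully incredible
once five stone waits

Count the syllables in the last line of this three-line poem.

4

The last line: once(1) + five(1) + stone(1) + waits(1) = 4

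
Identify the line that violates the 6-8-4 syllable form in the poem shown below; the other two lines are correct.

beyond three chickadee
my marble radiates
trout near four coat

Line 1: beyond(2) + three(1) + chickadee(3) = 6 ✓
Line 2: my(1) + marble(2) + radiates(3) = 6 (expected 8)
Line 3: trout(1) + near(1) + four(1) + coat(1) = 4 ✓

Line 2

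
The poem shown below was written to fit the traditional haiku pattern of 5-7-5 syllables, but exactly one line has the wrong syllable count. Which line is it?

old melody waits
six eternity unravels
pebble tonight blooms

Line 2

Line 1: "old melody waits": 1+3+1 = 5 ✓
Line 2: "six eternity unravels": 1+4+3 = 8 (expected 7)
Line 3: "pebble tonight blooms": 2+2+1 = 5 ✓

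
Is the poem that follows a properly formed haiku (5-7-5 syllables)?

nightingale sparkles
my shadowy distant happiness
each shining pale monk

Line 1: nightingale(3) + sparkles(2) = 5 ✓
Line 2: my(1) + shadowy(3) + distant(2) + happiness(3) = 9 (expected 7)
Line 3: each(1) + shining(2) + pale(1) + monk(1) = 5 ✓

No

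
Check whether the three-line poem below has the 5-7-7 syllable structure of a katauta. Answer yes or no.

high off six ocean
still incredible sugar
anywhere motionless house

Line 1: high (1), off (1), six (1), ocean (2) → 5 ✓
Line 2: still (1), incredible (4), sugar (2) → 7 ✓
Line 3: anywhere (3), motionless (3), house (1) → 7 ✓

Yes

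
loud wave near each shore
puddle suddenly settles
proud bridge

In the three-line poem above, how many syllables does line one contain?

Line one: loud (1), wave (1), near (1), each (1), shore (1) → 5

5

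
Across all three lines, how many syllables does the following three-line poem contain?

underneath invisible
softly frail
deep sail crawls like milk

15

Line 1: underneath(3) + invisible(4) = 7
Line 2: softly(2) + frail(1) = 3
Line 3: deep(1) + sail(1) + crawls(1) + like(1) + milk(1) = 5
Total: 7 + 3 + 5 = 15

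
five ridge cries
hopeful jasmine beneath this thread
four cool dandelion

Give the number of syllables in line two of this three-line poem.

Line two: "hopeful jasmine beneath this thread": 2+2+2+1+1 = 8

8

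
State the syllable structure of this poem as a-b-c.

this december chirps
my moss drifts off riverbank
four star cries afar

5-7-5

Line 1: "this december chirps": 1+3+1 = 5
Line 2: "my moss drifts off riverbank": 1+1+1+1+3 = 7
Line 3: "four star cries afar": 1+1+1+2 = 5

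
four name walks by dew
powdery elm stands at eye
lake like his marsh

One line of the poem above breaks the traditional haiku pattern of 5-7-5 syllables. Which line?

Line 1: "four name walks by dew": 1+1+1+1+1 = 5 ✓
Line 2: "powdery elm stands at eye": 3+1+1+1+1 = 7 ✓
Line 3: "lake like his marsh": 1+1+1+1 = 4 (expected 5)

The third line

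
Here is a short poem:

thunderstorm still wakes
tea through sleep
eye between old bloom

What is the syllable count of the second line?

3

The second line: tea(1) + through(1) + sleep(1) = 3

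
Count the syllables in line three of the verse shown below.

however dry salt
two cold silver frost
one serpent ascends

5

Line three: one(1) + serpent(2) + ascends(2) = 5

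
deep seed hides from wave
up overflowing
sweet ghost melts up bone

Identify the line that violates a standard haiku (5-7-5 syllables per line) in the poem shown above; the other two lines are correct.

Line 1: "deep seed hides from wave": 1+1+1+1+1 = 5 ✓
Line 2: "up overflowing": 1+4 = 5 (expected 7)
Line 3: "sweet ghost melts up bone": 1+1+1+1+1 = 5 ✓

The second line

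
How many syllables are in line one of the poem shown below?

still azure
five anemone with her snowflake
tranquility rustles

3

Line one: "still azure": 1+2 = 3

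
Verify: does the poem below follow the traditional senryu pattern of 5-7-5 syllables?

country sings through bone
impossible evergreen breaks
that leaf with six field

Line 1: country(2) + sings(1) + through(1) + bone(1) = 5 ✓
Line 2: impossible(4) + evergreen(3) + breaks(1) = 8 (expected 7)
Line 3: that(1) + leaf(1) + with(1) + six(1) + field(1) = 5 ✓

No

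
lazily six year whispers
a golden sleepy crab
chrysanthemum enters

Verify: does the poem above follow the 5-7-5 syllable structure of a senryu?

No

Line 1: lazily(3) + six(1) + year(1) + whispers(2) = 7 (expected 5)
Line 2: a(1) + golden(2) + sleepy(2) + crab(1) = 6 (expected 7)
Line 3: chrysanthemum(4) + enters(2) = 6 (expected 5)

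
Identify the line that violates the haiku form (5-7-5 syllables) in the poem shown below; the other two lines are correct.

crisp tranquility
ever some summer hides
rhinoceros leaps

Line 1: "crisp tranquility": 1+4 = 5 ✓
Line 2: "ever some summer hides": 2+1+2+1 = 6 (expected 7)
Line 3: "rhinoceros leaps": 4+1 = 5 ✓

Line 2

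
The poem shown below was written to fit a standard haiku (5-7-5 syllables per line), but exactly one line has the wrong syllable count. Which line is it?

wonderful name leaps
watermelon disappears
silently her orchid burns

Line 3

Line 1: wonderful (3), name (1), leaps (1) → 5 ✓
Line 2: watermelon (4), disappears (3) → 7 ✓
Line 3: silently (3), her (1), orchid (2), burns (1) → 7 (expected 5)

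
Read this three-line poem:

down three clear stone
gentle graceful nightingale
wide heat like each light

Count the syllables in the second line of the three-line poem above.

The second line: "gentle graceful nightingale": 2+2+3 = 7

7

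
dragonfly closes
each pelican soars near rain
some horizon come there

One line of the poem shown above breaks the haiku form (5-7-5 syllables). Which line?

The third line

Line 1: dragonfly(3) + closes(2) = 5 ✓
Line 2: each(1) + pelican(3) + soars(1) + near(1) + rain(1) = 7 ✓
Line 3: some(1) + horizon(3) + come(1) + there(1) = 6 (expected 5)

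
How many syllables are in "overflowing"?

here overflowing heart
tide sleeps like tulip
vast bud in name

"overflowing" has 4 syllables.

4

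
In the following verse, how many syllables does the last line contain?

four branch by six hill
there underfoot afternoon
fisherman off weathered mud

7

The last line: "fisherman off weathered mud": 3+1+2+1 = 7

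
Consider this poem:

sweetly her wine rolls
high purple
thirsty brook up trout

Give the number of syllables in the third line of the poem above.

5

The third line: thirsty(2) + brook(1) + up(1) + trout(1) = 5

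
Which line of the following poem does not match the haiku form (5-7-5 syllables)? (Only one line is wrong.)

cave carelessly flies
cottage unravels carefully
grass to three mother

Line 2

Line 1: "cave carelessly flies": 1+3+1 = 5 ✓
Line 2: "cottage unravels carefully": 2+3+3 = 8 (expected 7)
Line 3: "grass to three mother": 1+1+1+2 = 5 ✓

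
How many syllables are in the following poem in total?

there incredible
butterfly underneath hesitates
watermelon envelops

21

Line 1: "there incredible": 1+4 = 5
Line 2: "butterfly underneath hesitates": 3+3+3 = 9
Line 3: "watermelon envelops": 4+3 = 7
Total: 5 + 9 + 7 = 21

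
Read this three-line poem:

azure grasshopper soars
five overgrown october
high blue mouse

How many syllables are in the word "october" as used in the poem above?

3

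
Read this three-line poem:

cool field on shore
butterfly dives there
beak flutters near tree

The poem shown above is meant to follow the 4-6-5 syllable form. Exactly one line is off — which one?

The second line

Line 1: "cool field on shore": 1+1+1+1 = 4 ✓
Line 2: "butterfly dives there": 3+1+1 = 5 (expected 6)
Line 3: "beak flutters near tree": 1+2+1+1 = 5 ✓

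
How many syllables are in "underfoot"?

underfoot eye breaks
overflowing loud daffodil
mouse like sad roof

"underfoot" has 3 syllables.

3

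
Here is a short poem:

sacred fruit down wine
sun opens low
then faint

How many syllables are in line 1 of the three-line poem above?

Line 1: "sacred fruit down wine": 2+1+1+1 = 5

5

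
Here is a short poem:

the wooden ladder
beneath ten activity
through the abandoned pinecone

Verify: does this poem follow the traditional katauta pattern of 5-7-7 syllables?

Yes

Line 1: "the wooden ladder": 1+2+2 = 5 ✓
Line 2: "beneath ten activity": 2+1+4 = 7 ✓
Line 3: "through the abandoned pinecone": 1+1+3+2 = 7 ✓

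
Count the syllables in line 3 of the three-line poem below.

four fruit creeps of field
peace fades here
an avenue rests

5

Line 3: an (1), avenue (3), rests (1) → 5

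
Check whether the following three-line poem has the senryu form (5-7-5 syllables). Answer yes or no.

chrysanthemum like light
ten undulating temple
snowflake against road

Line 1: "chrysanthemum like light": 4+1+1 = 6 (expected 5)
Line 2: "ten undulating temple": 1+4+2 = 7 ✓
Line 3: "snowflake against road": 2+2+1 = 5 ✓

No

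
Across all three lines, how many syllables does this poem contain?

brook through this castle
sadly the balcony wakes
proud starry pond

16

Line 1: brook (1), through (1), this (1), castle (2) → 5
Line 2: sadly (2), the (1), balcony (3), wakes (1) → 7
Line 3: proud (1), starry (2), pond (1) → 4
Total: 5 + 7 + 4 = 16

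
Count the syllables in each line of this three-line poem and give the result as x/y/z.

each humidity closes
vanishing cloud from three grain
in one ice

7/7/3

Line 1: each(1) + humidity(4) + closes(2) = 7
Line 2: vanishing(3) + cloud(1) + from(1) + three(1) + grain(1) = 7
Line 3: in(1) + one(1) + ice(1) = 3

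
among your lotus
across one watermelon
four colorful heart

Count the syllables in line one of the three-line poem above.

5

Line one: among (2), your (1), lotus (2) → 5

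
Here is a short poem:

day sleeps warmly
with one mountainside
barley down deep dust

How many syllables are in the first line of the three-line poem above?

4

The first line: "day sleeps warmly": 1+1+2 = 4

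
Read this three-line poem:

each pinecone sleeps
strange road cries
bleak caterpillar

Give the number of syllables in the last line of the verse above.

5

The last line: "bleak caterpillar": 1+4 = 5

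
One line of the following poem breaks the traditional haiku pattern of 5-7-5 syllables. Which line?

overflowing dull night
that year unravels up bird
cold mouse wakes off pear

Line 1: overflowing(4) + dull(1) + night(1) = 6 (expected 5)
Line 2: that(1) + year(1) + unravels(3) + up(1) + bird(1) = 7 ✓
Line 3: cold(1) + mouse(1) + wakes(1) + off(1) + pear(1) = 5 ✓

The first line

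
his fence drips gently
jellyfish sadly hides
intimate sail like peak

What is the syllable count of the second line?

6

The second line: "jellyfish sadly hides": 3+2+1 = 6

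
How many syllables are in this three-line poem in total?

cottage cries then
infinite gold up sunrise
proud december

15

Line 1: cottage(2) + cries(1) + then(1) = 4
Line 2: infinite(3) + gold(1) + up(1) + sunrise(2) = 7
Line 3: proud(1) + december(3) = 4
Total: 4 + 7 + 4 = 15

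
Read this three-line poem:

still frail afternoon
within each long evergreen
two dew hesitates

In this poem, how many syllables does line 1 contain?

5

Line 1: still (1), frail (1), afternoon (3) → 5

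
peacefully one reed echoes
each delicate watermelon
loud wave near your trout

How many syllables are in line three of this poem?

5

Line three: "loud wave near your trout": 1+1+1+1+1 = 5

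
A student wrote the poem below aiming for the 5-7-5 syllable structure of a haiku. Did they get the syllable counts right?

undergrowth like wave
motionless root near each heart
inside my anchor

Line 1: undergrowth(3) + like(1) + wave(1) = 5 ✓
Line 2: motionless(3) + root(1) + near(1) + each(1) + heart(1) = 7 ✓
Line 3: inside(2) + my(1) + anchor(2) = 5 ✓

Yes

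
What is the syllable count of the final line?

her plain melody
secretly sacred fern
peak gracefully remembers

7

The final line: peak(1) + gracefully(3) + remembers(3) = 7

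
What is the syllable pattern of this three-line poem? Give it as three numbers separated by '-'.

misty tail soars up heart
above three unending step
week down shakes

Line 1: "misty tail soars up heart": 2+1+1+1+1 = 6
Line 2: "above three unending step": 2+1+3+1 = 7
Line 3: "week down shakes": 1+1+1 = 3

6-7-3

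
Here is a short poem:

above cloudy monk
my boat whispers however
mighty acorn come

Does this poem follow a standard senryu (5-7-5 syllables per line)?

Line 1: above (2), cloudy (2), monk (1) → 5 ✓
Line 2: my (1), boat (1), whispers (2), however (3) → 7 ✓
Line 3: mighty (2), acorn (2), come (1) → 5 ✓

Yes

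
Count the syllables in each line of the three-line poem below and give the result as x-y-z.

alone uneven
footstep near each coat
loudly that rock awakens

Line 1: alone (2), uneven (3) → 5
Line 2: footstep (2), near (1), each (1), coat (1) → 5
Line 3: loudly (2), that (1), rock (1), awakens (3) → 7

5-5-7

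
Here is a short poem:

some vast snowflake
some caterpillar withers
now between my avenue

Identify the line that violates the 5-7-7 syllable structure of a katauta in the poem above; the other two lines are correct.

The first line

Line 1: some(1) + vast(1) + snowflake(2) = 4 (expected 5)
Line 2: some(1) + caterpillar(4) + withers(2) = 7 ✓
Line 3: now(1) + between(2) + my(1) + avenue(3) = 7 ✓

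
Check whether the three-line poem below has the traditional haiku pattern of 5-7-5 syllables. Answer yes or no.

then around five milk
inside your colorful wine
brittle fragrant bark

Yes

Line 1: then(1) + around(2) + five(1) + milk(1) = 5 ✓
Line 2: inside(2) + your(1) + colorful(3) + wine(1) = 7 ✓
Line 3: brittle(2) + fragrant(2) + bark(1) = 5 ✓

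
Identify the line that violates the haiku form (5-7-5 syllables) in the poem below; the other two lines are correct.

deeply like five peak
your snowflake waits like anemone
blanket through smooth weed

Line 1: deeply (2), like (1), five (1), peak (1) → 5 ✓
Line 2: your (1), snowflake (2), waits (1), like (1), anemone (4) → 9 (expected 7)
Line 3: blanket (2), through (1), smooth (1), weed (1) → 5 ✓

Line 2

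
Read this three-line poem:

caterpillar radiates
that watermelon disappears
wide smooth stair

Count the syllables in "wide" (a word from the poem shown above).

"wide" has 1 syllable.

1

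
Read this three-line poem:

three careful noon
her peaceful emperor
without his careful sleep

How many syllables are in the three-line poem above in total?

16

Line 1: three(1) + careful(2) + noon(1) = 4
Line 2: her(1) + peaceful(2) + emperor(3) = 6
Line 3: without(2) + his(1) + careful(2) + sleep(1) = 6
Total: 4 + 6 + 6 = 16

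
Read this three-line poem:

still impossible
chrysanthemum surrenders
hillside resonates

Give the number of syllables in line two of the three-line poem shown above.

7

Line two: chrysanthemum(4) + surrenders(3) = 7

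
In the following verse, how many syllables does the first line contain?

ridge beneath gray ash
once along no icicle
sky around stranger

The first line: ridge(1) + beneath(2) + gray(1) + ash(1) = 5

5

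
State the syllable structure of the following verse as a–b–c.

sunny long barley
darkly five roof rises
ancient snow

Line 1: sunny(2) + long(1) + barley(2) = 5
Line 2: darkly(2) + five(1) + roof(1) + rises(2) = 6
Line 3: ancient(2) + snow(1) = 3

5–6–3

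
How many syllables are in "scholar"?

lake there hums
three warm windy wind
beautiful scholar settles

2

"scholar" has 2 syllables.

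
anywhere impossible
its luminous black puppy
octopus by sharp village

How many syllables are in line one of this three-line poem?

Line one: "anywhere impossible": 3+4 = 7

7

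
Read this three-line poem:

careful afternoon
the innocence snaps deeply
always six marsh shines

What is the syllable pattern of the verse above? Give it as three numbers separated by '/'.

5/7/5

Line 1: "careful afternoon": 2+3 = 5
Line 2: "the innocence snaps deeply": 1+3+1+2 = 7
Line 3: "always six marsh shines": 2+1+1+1 = 5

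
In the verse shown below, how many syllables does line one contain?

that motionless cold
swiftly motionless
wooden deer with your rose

Line one: that (1), motionless (3), cold (1) → 5

5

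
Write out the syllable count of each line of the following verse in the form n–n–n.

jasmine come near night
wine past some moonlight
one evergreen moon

Line 1: "jasmine come near night": 2+1+1+1 = 5
Line 2: "wine past some moonlight": 1+1+1+2 = 5
Line 3: "one evergreen moon": 1+3+1 = 5

5–5–5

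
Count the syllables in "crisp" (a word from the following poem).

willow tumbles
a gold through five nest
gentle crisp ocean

1

"crisp" has 1 syllable.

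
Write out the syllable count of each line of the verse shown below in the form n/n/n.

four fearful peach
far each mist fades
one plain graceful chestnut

4/4/6

Line 1: four (1), fearful (2), peach (1) → 4
Line 2: far (1), each (1), mist (1), fades (1) → 4
Line 3: one (1), plain (1), graceful (2), chestnut (2) → 6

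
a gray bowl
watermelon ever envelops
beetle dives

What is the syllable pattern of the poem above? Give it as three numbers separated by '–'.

Line 1: "a gray bowl": 1+1+1 = 3
Line 2: "watermelon ever envelops": 4+2+3 = 9
Line 3: "beetle dives": 2+1 = 3

3–9–3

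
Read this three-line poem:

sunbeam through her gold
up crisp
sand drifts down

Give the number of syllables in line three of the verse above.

Line three: sand(1) + drifts(1) + down(1) = 3

3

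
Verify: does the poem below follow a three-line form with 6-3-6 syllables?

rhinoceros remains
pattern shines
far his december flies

Line 1: rhinoceros (4), remains (2) → 6 ✓
Line 2: pattern (2), shines (1) → 3 ✓
Line 3: far (1), his (1), december (3), flies (1) → 6 ✓

Yes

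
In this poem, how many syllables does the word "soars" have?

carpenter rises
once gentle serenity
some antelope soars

"soars" has 1 syllable.

1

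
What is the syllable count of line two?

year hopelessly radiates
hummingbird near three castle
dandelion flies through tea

7

Line two: hummingbird(3) + near(1) + three(1) + castle(2) = 7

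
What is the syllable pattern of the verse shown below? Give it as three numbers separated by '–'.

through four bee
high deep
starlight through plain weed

Line 1: through(1) + four(1) + bee(1) = 3
Line 2: high(1) + deep(1) = 2
Line 3: starlight(2) + through(1) + plain(1) + weed(1) = 5

3–2–5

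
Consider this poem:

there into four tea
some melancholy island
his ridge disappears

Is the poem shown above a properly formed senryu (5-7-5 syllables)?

Line 1: there (1), into (2), four (1), tea (1) → 5 ✓
Line 2: some (1), melancholy (4), island (2) → 7 ✓
Line 3: his (1), ridge (1), disappears (3) → 5 ✓

Yes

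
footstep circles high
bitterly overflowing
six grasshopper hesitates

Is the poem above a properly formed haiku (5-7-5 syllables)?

Line 1: "footstep circles high": 2+2+1 = 5 ✓
Line 2: "bitterly overflowing": 3+4 = 7 ✓
Line 3: "six grasshopper hesitates": 1+3+3 = 7 (expected 5)

No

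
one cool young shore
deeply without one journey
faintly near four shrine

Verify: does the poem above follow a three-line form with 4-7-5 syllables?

Line 1: "one cool young shore": 1+1+1+1 = 4 ✓
Line 2: "deeply without one journey": 2+2+1+2 = 7 ✓
Line 3: "faintly near four shrine": 2+1+1+1 = 5 ✓

Yes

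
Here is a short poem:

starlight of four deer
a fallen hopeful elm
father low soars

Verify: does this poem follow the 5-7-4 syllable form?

No

Line 1: starlight (2), of (1), four (1), deer (1) → 5 ✓
Line 2: a (1), fallen (2), hopeful (2), elm (1) → 6 (expected 7)
Line 3: father (2), low (1), soars (1) → 4 ✓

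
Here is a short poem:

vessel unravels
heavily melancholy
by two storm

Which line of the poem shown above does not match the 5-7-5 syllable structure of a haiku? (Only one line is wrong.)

Line 1: vessel(2) + unravels(3) = 5 ✓
Line 2: heavily(3) + melancholy(4) = 7 ✓
Line 3: by(1) + two(1) + storm(1) = 3 (expected 5)

Line 3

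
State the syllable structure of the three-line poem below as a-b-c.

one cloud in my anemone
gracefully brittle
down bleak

Line 1: one(1) + cloud(1) + in(1) + my(1) + anemone(4) = 8
Line 2: gracefully(3) + brittle(2) = 5
Line 3: down(1) + bleak(1) = 2

8-5-2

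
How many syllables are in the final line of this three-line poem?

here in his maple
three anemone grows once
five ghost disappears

The final line: five(1) + ghost(1) + disappears(3) = 5

5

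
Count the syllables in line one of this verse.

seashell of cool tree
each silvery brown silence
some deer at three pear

5

Line one: seashell (2), of (1), cool (1), tree (1) → 5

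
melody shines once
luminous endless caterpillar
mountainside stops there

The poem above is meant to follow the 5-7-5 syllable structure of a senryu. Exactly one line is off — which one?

Line 1: melody (3), shines (1), once (1) → 5 ✓
Line 2: luminous (3), endless (2), caterpillar (4) → 9 (expected 7)
Line 3: mountainside (3), stops (1), there (1) → 5 ✓

The second line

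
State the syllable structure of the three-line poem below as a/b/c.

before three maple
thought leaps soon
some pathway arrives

Line 1: before (2), three (1), maple (2) → 5
Line 2: thought (1), leaps (1), soon (1) → 3
Line 3: some (1), pathway (2), arrives (2) → 5

5/3/5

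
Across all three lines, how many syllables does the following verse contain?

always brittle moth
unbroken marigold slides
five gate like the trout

Line 1: always(2) + brittle(2) + moth(1) = 5
Line 2: unbroken(3) + marigold(3) + slides(1) = 7
Line 3: five(1) + gate(1) + like(1) + the(1) + trout(1) = 5
Total: 5 + 7 + 5 = 17

17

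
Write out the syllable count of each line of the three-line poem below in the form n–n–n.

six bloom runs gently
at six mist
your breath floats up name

Line 1: six(1) + bloom(1) + runs(1) + gently(2) = 5
Line 2: at(1) + six(1) + mist(1) = 3
Line 3: your(1) + breath(1) + floats(1) + up(1) + name(1) = 5

5–3–5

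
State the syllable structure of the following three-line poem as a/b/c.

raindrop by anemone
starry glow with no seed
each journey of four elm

7/6/6

Line 1: raindrop(2) + by(1) + anemone(4) = 7
Line 2: starry(2) + glow(1) + with(1) + no(1) + seed(1) = 6
Line 3: each(1) + journey(2) + of(1) + four(1) + elm(1) = 6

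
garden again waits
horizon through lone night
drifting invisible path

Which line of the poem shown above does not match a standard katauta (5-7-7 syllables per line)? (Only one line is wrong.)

The second line

Line 1: garden (2), again (2), waits (1) → 5 ✓
Line 2: horizon (3), through (1), lone (1), night (1) → 6 (expected 7)
Line 3: drifting (2), invisible (4), path (1) → 7 ✓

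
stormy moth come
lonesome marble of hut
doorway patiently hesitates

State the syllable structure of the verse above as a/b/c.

Line 1: stormy (2), moth (1), come (1) → 4
Line 2: lonesome (2), marble (2), of (1), hut (1) → 6
Line 3: doorway (2), patiently (3), hesitates (3) → 8

4/6/8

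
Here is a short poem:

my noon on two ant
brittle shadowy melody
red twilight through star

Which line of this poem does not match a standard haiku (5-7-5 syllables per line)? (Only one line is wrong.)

Line 2

Line 1: my (1), noon (1), on (1), two (1), ant (1) → 5 ✓
Line 2: brittle (2), shadowy (3), melody (3) → 8 (expected 7)
Line 3: red (1), twilight (2), through (1), star (1) → 5 ✓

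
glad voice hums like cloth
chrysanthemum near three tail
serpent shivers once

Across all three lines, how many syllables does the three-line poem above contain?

17

Line 1: "glad voice hums like cloth": 1+1+1+1+1 = 5
Line 2: "chrysanthemum near three tail": 4+1+1+1 = 7
Line 3: "serpent shivers once": 2+2+1 = 5
Total: 5 + 7 + 5 = 17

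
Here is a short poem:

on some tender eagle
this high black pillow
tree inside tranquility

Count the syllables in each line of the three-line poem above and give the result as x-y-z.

6-5-7

Line 1: "on some tender eagle": 1+1+2+2 = 6
Line 2: "this high black pillow": 1+1+1+2 = 5
Line 3: "tree inside tranquility": 1+2+4 = 7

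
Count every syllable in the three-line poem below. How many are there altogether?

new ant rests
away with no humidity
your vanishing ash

16

Line 1: new (1), ant (1), rests (1) → 3
Line 2: away (2), with (1), no (1), humidity (4) → 8
Line 3: your (1), vanishing (3), ash (1) → 5
Total: 3 + 8 + 5 = 16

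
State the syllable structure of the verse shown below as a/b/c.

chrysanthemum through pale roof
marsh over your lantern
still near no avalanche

7/6/6

Line 1: "chrysanthemum through pale roof": 4+1+1+1 = 7
Line 2: "marsh over your lantern": 1+2+1+2 = 6
Line 3: "still near no avalanche": 1+1+1+3 = 6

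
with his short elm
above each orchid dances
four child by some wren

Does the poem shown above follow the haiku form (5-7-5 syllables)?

No

Line 1: with (1), his (1), short (1), elm (1) → 4 (expected 5)
Line 2: above (2), each (1), orchid (2), dances (2) → 7 ✓
Line 3: four (1), child (1), by (1), some (1), wren (1) → 5 ✓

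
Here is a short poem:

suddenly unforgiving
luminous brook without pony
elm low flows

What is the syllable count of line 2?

8

Line 2: luminous(3) + brook(1) + without(2) + pony(2) = 8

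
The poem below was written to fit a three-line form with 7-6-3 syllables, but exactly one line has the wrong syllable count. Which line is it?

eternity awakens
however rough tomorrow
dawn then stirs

Line 1: eternity (4), awakens (3) → 7 ✓
Line 2: however (3), rough (1), tomorrow (3) → 7 (expected 6)
Line 3: dawn (1), then (1), stirs (1) → 3 ✓

Line 2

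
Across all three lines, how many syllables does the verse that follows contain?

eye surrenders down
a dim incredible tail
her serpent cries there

Line 1: "eye surrenders down": 1+3+1 = 5
Line 2: "a dim incredible tail": 1+1+4+1 = 7
Line 3: "her serpent cries there": 1+2+1+1 = 5
Total: 5 + 7 + 5 = 17

17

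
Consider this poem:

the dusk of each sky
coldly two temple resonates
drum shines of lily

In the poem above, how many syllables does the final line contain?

5

The final line: "drum shines of lily": 1+1+1+2 = 5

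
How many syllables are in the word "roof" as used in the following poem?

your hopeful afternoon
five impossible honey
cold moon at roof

1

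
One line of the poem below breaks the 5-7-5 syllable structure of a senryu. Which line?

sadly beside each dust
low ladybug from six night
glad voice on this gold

Line 1

Line 1: sadly (2), beside (2), each (1), dust (1) → 6 (expected 5)
Line 2: low (1), ladybug (3), from (1), six (1), night (1) → 7 ✓
Line 3: glad (1), voice (1), on (1), this (1), gold (1) → 5 ✓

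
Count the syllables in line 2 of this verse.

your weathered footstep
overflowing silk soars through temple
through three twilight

9

Line 2: "overflowing silk soars through temple": 4+1+1+1+2 = 9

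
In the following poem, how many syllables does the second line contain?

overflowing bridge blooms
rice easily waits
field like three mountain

5

The second line: rice(1) + easily(3) + waits(1) = 5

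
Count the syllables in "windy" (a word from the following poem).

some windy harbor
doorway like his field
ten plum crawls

2

"windy" has 2 syllables.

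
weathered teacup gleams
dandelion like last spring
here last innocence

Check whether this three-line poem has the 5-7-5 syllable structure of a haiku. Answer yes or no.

Line 1: "weathered teacup gleams": 2+2+1 = 5 ✓
Line 2: "dandelion like last spring": 4+1+1+1 = 7 ✓
Line 3: "here last innocence": 1+1+3 = 5 ✓

Yes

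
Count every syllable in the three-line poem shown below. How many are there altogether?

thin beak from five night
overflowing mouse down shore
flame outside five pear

17

Line 1: thin (1), beak (1), from (1), five (1), night (1) → 5
Line 2: overflowing (4), mouse (1), down (1), shore (1) → 7
Line 3: flame (1), outside (2), five (1), pear (1) → 5
Total: 5 + 7 + 5 = 17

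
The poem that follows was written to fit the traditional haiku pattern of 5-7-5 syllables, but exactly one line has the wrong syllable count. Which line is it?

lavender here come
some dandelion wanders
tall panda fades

The third line

Line 1: lavender(3) + here(1) + come(1) = 5 ✓
Line 2: some(1) + dandelion(4) + wanders(2) = 7 ✓
Line 3: tall(1) + panda(2) + fades(1) = 4 (expected 5)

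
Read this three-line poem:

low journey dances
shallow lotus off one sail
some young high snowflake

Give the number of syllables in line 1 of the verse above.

Line 1: "low journey dances": 1+2+2 = 5

5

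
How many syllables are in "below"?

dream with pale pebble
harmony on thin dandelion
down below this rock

2

"below" has 2 syllables.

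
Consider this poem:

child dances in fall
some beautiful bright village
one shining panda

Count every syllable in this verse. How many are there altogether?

Line 1: child(1) + dances(2) + in(1) + fall(1) = 5
Line 2: some(1) + beautiful(3) + bright(1) + village(2) = 7
Line 3: one(1) + shining(2) + panda(2) = 5
Total: 5 + 7 + 5 = 17

17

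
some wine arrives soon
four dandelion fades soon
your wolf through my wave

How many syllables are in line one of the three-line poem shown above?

5

Line one: some (1), wine (1), arrives (2), soon (1) → 5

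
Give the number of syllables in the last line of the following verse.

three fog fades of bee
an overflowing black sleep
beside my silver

The last line: beside(2) + my(1) + silver(2) = 5

5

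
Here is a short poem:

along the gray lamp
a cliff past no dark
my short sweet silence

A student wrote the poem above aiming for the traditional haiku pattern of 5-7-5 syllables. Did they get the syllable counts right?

No

Line 1: along(2) + the(1) + gray(1) + lamp(1) = 5 ✓
Line 2: a(1) + cliff(1) + past(1) + no(1) + dark(1) = 5 (expected 7)
Line 3: my(1) + short(1) + sweet(1) + silence(2) = 5 ✓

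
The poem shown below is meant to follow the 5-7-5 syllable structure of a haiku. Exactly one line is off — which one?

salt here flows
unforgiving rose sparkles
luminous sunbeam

The first line

Line 1: salt (1), here (1), flows (1) → 3 (expected 5)
Line 2: unforgiving (4), rose (1), sparkles (2) → 7 ✓
Line 3: luminous (3), sunbeam (2) → 5 ✓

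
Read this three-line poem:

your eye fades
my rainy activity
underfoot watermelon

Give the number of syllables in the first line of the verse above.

3

The first line: your(1) + eye(1) + fades(1) = 3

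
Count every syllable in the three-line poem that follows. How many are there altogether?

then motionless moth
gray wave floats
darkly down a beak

13

Line 1: "then motionless moth": 1+3+1 = 5
Line 2: "gray wave floats": 1+1+1 = 3
Line 3: "darkly down a beak": 2+1+1+1 = 5
Total: 5 + 3 + 5 = 13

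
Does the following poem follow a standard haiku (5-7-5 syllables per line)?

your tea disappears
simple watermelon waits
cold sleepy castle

Yes

Line 1: your(1) + tea(1) + disappears(3) = 5 ✓
Line 2: simple(2) + watermelon(4) + waits(1) = 7 ✓
Line 3: cold(1) + sleepy(2) + castle(2) = 5 ✓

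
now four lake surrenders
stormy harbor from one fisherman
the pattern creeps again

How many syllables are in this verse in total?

21

Line 1: now (1), four (1), lake (1), surrenders (3) → 6
Line 2: stormy (2), harbor (2), from (1), one (1), fisherman (3) → 9
Line 3: the (1), pattern (2), creeps (1), again (2) → 6
Total: 6 + 9 + 6 = 21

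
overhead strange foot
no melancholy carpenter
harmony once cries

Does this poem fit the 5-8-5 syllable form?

Line 1: overhead(3) + strange(1) + foot(1) = 5 ✓
Line 2: no(1) + melancholy(4) + carpenter(3) = 8 ✓
Line 3: harmony(3) + once(1) + cries(1) = 5 ✓

Yes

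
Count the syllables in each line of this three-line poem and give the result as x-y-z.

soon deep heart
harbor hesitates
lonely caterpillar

Line 1: soon (1), deep (1), heart (1) → 3
Line 2: harbor (2), hesitates (3) → 5
Line 3: lonely (2), caterpillar (4) → 6

3-5-6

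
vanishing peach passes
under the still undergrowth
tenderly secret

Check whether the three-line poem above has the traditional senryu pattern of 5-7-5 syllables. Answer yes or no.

Line 1: "vanishing peach passes": 3+1+2 = 6 (expected 5)
Line 2: "under the still undergrowth": 2+1+1+3 = 7 ✓
Line 3: "tenderly secret": 3+2 = 5 ✓

No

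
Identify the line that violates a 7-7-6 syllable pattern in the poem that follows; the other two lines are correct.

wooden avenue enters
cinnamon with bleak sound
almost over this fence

The second line

Line 1: wooden (2), avenue (3), enters (2) → 7 ✓
Line 2: cinnamon (3), with (1), bleak (1), sound (1) → 6 (expected 7)
Line 3: almost (2), over (2), this (1), fence (1) → 6 ✓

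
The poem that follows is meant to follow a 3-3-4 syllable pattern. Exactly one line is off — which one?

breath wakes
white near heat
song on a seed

The first line

Line 1: breath(1) + wakes(1) = 2 (expected 3)
Line 2: white(1) + near(1) + heat(1) = 3 ✓
Line 3: song(1) + on(1) + a(1) + seed(1) = 4 ✓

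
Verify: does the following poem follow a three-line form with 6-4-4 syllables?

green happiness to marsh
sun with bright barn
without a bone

Yes

Line 1: green(1) + happiness(3) + to(1) + marsh(1) = 6 ✓
Line 2: sun(1) + with(1) + bright(1) + barn(1) = 4 ✓
Line 3: without(2) + a(1) + bone(1) = 4 ✓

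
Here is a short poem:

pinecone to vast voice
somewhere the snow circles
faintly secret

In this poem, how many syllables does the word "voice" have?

"voice" has 1 syllable.

1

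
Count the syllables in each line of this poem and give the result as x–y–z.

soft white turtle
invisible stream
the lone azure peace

4–5–5

Line 1: soft(1) + white(1) + turtle(2) = 4
Line 2: invisible(4) + stream(1) = 5
Line 3: the(1) + lone(1) + azure(2) + peace(1) = 5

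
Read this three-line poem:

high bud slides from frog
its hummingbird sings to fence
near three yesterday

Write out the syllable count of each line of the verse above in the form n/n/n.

5/7/5

Line 1: high(1) + bud(1) + slides(1) + from(1) + frog(1) = 5
Line 2: its(1) + hummingbird(3) + sings(1) + to(1) + fence(1) = 7
Line 3: near(1) + three(1) + yesterday(3) = 5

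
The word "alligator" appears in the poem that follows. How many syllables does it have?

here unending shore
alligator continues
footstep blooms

4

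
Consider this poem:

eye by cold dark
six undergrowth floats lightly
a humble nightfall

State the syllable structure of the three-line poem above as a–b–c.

4–7–5

Line 1: "eye by cold dark": 1+1+1+1 = 4
Line 2: "six undergrowth floats lightly": 1+3+1+2 = 7
Line 3: "a humble nightfall": 1+2+2 = 5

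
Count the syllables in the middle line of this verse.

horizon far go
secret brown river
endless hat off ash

5

The middle line: secret(2) + brown(1) + river(2) = 5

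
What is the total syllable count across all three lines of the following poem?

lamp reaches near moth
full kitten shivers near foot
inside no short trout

Line 1: "lamp reaches near moth": 1+2+1+1 = 5
Line 2: "full kitten shivers near foot": 1+2+2+1+1 = 7
Line 3: "inside no short trout": 2+1+1+1 = 5
Total: 5 + 7 + 5 = 17

17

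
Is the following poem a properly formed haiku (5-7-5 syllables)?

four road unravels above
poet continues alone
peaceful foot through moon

Line 1: four(1) + road(1) + unravels(3) + above(2) = 7 (expected 5)
Line 2: poet(2) + continues(3) + alone(2) = 7 ✓
Line 3: peaceful(2) + foot(1) + through(1) + moon(1) = 5 ✓

No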